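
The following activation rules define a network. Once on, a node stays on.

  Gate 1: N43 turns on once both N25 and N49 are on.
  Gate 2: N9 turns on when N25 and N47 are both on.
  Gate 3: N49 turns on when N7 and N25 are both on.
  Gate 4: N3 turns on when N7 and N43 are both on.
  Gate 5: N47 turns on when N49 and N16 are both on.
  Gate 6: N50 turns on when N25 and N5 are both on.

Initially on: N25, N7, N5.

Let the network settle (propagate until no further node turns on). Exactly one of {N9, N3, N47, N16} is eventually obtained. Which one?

Gate 3: N7 and N25 on → N49 on.
N25 and N49 are on, so N43 turns on (Gate 1).
N7 and N43 are on, so N3 turns on (Gate 4).
No rule produces N16, and it is not given. N47 would need N49 and N16 (Gate 5), but N16 never turns on. N9 would need N25 and N47 (Gate 2), but N47 never turns on.

N3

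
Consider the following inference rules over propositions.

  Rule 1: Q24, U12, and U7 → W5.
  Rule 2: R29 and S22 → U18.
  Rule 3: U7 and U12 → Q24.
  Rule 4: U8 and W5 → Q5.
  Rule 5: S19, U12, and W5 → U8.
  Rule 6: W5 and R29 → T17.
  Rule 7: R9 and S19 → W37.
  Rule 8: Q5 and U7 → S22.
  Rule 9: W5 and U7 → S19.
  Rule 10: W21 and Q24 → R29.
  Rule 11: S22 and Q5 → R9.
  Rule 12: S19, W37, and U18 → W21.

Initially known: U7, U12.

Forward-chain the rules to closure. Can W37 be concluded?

U7 and U12 hold, so Q24 follows (Rule 3).
Q24, U12, and U7 hold, so W5 follows (Rule 1).
W5 and U7 hold, so S19 follows (Rule 9).
From S19, U12, and W5, Rule 5 gives U8.
From U8 and W5, Rule 4 gives Q5.
From Q5 and U7, Rule 8 gives S22.
From S22 and Q5, Rule 11 gives R9.
From R9 and S19, Rule 7 gives W37.

Yes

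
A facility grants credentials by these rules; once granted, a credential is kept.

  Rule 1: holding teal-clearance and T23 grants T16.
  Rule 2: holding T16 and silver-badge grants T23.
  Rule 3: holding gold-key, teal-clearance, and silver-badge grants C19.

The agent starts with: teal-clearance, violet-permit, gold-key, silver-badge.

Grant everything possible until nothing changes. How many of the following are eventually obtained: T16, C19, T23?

Holding gold-key, teal-clearance, and silver-badge grants C19 (Rule 3).
T16 would need teal-clearance and T23 (Rule 1), but T23 is never granted.
C19: reached.
T23 would need T16 and silver-badge (Rule 2), but T16 is never granted.
Reached: C19 — 1 of the 3.

1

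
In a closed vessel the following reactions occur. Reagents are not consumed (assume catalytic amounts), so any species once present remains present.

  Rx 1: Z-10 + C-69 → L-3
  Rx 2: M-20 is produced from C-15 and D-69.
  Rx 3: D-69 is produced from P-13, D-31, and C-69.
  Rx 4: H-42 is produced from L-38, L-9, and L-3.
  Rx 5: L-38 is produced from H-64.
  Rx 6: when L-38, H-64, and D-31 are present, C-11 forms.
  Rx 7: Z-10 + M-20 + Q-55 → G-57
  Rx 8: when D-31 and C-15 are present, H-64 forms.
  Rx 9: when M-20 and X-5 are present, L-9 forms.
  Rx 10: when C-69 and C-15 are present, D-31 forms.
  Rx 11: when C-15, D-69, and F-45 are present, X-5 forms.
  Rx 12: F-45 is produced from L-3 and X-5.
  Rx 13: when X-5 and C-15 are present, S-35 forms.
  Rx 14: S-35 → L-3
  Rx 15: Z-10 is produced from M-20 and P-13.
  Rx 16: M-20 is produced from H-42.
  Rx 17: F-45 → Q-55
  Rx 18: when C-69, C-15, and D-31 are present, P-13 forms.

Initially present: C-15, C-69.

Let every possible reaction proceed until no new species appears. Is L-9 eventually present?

L-9 would need M-20 and X-5 (Rx 9), but X-5 never forms.

No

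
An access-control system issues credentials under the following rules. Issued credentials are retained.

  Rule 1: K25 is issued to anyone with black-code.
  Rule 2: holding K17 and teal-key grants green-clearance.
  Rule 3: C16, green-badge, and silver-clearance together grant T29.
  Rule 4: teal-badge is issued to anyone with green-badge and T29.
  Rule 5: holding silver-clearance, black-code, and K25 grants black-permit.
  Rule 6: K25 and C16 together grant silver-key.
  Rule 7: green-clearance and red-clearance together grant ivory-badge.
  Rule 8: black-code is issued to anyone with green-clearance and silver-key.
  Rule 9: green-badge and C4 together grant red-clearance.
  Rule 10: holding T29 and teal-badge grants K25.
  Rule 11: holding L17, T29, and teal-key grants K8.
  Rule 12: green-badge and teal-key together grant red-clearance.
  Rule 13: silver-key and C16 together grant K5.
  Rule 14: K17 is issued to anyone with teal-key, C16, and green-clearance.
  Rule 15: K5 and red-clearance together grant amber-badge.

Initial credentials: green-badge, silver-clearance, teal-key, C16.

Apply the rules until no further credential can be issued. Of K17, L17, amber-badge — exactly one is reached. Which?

Holding C16, green-badge, and silver-clearance grants T29 (Rule 3).
Holding green-badge and teal-key grants red-clearance (Rule 12).
Holding green-badge and T29 grants teal-badge (Rule 4).
Holding T29 and teal-badge grants K25 (Rule 10).
Holding K25 and C16 grants silver-key (Rule 6).
Holding silver-key and C16 grants K5 (Rule 13).
Holding K5 and red-clearance grants amber-badge (Rule 15).
No rule produces L17, and it is not given. K17 would need teal-key, C16, and green-clearance (Rule 14), but green-clearance is never granted.

amber-badge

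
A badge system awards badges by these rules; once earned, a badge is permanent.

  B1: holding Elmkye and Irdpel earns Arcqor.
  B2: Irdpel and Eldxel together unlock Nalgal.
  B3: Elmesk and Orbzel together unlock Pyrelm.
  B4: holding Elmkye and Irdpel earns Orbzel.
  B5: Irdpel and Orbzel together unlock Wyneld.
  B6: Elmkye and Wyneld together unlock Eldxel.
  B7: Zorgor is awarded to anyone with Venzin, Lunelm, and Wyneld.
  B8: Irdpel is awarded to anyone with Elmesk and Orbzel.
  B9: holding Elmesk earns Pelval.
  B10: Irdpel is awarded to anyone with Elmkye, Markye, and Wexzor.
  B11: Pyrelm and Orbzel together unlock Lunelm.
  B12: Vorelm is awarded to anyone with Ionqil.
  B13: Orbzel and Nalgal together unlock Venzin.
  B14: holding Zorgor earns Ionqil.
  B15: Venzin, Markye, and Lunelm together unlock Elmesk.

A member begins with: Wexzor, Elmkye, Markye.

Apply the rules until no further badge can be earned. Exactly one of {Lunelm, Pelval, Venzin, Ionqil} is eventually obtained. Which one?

Venzin

With Elmkye, Markye, and Wexzor, Irdpel is earned (B10).
With Elmkye and Irdpel, Orbzel is earned (B4).
With Irdpel and Orbzel, Wyneld is earned (B5).
With Elmkye and Wyneld, Eldxel is earned (B6).
With Irdpel and Eldxel, Nalgal is earned (B2).
With Orbzel and Nalgal, Venzin is earned (B13).
Pelval would need Elmesk (B9), but Elmesk is never earned. Ionqil would need Zorgor (B14), but Zorgor is never earned. Lunelm would need Pyrelm and Orbzel (B11), but Pyrelm is never earned.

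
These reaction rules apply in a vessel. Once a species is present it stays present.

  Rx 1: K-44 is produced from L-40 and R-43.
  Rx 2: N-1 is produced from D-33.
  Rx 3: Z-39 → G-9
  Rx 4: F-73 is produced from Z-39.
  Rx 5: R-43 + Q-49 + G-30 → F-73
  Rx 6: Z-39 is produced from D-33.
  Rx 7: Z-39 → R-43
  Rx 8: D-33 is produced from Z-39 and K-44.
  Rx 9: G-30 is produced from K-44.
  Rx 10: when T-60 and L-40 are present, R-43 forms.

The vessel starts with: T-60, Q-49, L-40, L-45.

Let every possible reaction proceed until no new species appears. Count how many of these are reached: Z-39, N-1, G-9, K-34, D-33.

0

Z-39 would need D-33 (Rx 6), but D-33 never forms.
N-1 would need D-33 (Rx 2), but D-33 never forms.
G-9 would need Z-39 (Rx 3), but Z-39 never forms.
No rule produces K-34, and it is not given.
D-33 would need Z-39 and K-44 (Rx 8), but Z-39 never forms.
None of the 5 are reached.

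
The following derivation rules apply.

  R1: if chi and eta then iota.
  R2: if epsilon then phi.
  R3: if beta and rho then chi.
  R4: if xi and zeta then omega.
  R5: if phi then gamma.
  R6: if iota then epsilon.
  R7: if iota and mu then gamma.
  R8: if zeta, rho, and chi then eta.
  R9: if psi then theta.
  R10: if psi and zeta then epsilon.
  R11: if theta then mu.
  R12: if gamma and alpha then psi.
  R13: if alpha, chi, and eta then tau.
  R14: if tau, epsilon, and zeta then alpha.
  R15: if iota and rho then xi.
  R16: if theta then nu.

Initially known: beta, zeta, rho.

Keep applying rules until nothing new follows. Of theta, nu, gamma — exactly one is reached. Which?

gamma

beta and rho hold, so chi follows (R3).
zeta, rho, and chi hold, so eta follows (R8).
chi and eta hold, so iota follows (R1).
iota holds, so epsilon follows (R6).
From epsilon, R2 gives phi.
phi holds, so gamma follows (R5).
nu would need theta (R16), but theta is never established. theta would need psi (R9), but psi is never established.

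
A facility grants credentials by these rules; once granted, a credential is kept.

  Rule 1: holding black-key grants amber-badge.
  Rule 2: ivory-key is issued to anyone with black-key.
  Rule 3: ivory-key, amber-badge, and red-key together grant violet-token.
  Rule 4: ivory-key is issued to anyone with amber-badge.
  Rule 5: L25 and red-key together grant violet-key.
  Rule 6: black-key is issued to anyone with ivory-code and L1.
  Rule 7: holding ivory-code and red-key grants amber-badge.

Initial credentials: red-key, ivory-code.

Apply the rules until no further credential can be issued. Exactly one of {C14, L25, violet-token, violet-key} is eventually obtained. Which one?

Holding ivory-code and red-key grants amber-badge (Rule 7).
Holding amber-badge grants ivory-key (Rule 4).
Holding ivory-key, amber-badge, and red-key grants violet-token (Rule 3).
No rule produces L25, and it is not given. No rule produces C14, and it is not given. violet-key would need L25 and red-key (Rule 5), but L25 is never granted.

violet-token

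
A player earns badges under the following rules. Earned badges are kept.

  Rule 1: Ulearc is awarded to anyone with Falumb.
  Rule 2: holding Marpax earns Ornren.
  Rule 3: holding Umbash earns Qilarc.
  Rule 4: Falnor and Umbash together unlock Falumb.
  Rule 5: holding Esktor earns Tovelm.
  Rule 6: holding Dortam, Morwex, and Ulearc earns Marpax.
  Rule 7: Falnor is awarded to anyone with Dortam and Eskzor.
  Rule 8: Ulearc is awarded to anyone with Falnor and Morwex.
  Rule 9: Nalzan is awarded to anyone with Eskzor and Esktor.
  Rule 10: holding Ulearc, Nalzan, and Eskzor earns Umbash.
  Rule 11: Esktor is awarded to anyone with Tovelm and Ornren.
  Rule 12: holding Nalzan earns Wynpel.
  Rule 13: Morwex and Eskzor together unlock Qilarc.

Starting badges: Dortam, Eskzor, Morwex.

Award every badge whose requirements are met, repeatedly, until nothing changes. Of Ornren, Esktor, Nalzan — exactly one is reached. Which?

Ornren

With Dortam and Eskzor, Falnor is earned (Rule 7).
With Falnor and Morwex, Ulearc is earned (Rule 8).
With Dortam, Morwex, and Ulearc, Marpax is earned (Rule 6).
With Marpax, Ornren is earned (Rule 2).
Nalzan would need Eskzor and Esktor (Rule 9), but Esktor is never earned. Esktor would need Tovelm and Ornren (Rule 11), but Tovelm is never earned.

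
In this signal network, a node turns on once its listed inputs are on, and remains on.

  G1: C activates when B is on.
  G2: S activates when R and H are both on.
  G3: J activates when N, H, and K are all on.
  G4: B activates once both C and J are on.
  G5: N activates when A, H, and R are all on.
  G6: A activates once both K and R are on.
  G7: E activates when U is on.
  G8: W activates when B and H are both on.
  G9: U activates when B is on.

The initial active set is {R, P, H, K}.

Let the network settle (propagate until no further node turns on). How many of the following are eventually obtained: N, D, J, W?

2

G6: K and R on → A on.
A, H, and R are on, so N activates (G5).
G3: N, H, and K on → J on.
N: reached.
No rule produces D, and it is not given.
J: reached.
W would need B and H (G8), but B never turns on.
Reached: N and J — 2 of the 4.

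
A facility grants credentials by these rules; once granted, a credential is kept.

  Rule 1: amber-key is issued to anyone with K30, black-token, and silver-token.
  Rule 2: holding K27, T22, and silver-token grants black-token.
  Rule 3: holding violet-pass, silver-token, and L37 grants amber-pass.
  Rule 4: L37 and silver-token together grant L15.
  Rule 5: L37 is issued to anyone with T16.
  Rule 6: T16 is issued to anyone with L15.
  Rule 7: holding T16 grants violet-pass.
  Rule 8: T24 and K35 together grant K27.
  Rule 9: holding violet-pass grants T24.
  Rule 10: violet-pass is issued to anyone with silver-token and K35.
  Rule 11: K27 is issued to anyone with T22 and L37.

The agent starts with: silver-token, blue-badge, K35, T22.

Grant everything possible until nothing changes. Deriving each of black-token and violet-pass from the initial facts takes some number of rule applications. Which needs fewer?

violet-pass: Holding silver-token and K35 grants violet-pass (Rule 10). [1 rule application]
black-token: Holding silver-token and K35 grants violet-pass (Rule 10). Holding violet-pass grants T24 (Rule 9). Holding T24 and K35 grants K27 (Rule 8). Holding K27, T22, and silver-token grants black-token (Rule 2). [4 rule applications]
violet-pass needs fewer.

violet-pass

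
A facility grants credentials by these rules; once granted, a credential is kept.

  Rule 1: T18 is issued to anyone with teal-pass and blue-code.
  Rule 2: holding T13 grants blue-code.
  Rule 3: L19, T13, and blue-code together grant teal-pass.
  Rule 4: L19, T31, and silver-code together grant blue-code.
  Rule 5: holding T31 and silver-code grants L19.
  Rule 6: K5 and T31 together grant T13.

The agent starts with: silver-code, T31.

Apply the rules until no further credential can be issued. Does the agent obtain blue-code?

Holding T31 and silver-code grants L19 (Rule 5).
Holding L19, T31, and silver-code grants blue-code (Rule 4).

Yes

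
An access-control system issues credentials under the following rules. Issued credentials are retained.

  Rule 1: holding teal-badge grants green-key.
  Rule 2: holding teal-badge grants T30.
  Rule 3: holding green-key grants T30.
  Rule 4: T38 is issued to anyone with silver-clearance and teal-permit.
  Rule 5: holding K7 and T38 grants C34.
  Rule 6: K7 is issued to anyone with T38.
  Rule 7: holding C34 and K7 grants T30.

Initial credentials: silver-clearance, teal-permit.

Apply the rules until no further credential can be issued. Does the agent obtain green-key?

No

green-key would need teal-badge (Rule 1), but teal-badge is never granted.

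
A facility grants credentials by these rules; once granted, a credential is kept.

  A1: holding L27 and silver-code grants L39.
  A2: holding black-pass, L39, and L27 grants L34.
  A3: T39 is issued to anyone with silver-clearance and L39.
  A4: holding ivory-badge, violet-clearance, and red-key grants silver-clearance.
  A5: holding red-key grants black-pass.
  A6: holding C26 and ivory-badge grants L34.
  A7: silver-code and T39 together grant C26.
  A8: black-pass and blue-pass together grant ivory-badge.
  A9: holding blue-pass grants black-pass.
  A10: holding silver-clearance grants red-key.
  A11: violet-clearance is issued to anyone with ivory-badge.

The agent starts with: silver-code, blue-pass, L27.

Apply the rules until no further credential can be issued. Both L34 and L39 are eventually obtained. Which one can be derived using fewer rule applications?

L39

L39: Holding L27 and silver-code grants L39 (A1). [1 rule application]
L34: Holding L27 and silver-code grants L39 (A1). Holding blue-pass grants black-pass (A9). Holding black-pass, L39, and L27 grants L34 (A2). [3 rule applications]
L39 needs fewer.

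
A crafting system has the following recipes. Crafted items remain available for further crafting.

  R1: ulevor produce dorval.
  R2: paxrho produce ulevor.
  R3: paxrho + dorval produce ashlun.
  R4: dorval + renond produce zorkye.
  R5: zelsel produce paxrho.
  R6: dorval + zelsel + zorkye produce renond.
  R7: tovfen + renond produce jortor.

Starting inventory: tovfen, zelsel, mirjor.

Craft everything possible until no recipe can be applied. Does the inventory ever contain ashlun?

Yes

Using R5, zelsel makes paxrho.
Using R2, paxrho makes ulevor.
Using R1, ulevor makes dorval.
Using R3, paxrho and dorval make ashlun.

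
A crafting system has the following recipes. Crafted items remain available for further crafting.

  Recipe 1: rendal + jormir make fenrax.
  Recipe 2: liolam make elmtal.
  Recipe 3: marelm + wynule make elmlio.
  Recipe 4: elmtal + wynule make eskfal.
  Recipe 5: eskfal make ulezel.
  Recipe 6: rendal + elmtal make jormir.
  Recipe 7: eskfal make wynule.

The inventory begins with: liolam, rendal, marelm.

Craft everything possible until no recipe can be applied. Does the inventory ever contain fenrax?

Yes

liolam → elmtal (Recipe 2).
rendal + elmtal → jormir (Recipe 6).
rendal + jormir → fenrax (Recipe 1).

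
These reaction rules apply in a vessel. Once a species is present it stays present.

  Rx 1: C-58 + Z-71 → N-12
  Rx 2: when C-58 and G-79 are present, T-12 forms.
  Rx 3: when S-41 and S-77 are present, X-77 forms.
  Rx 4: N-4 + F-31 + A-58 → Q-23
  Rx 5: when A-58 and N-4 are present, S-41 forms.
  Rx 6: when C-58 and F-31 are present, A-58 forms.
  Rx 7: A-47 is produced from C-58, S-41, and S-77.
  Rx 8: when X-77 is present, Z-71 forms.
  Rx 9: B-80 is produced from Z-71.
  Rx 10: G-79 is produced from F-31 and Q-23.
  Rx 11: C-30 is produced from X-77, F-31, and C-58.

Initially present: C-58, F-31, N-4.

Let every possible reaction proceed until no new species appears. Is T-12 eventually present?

Yes

C-58 and F-31 present → A-58 forms (Rx 6).
N-4, F-31, and A-58 present → Q-23 forms (Rx 4).
F-31 and Q-23 present → G-79 forms (Rx 10).
C-58 and G-79 present → T-12 forms (Rx 2).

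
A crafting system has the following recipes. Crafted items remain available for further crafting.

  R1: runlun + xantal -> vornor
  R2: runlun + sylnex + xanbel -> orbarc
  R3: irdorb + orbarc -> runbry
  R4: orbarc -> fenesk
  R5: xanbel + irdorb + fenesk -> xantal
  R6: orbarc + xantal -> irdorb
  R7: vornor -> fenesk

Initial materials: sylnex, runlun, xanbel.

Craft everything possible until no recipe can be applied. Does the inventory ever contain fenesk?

runlun + sylnex + xanbel -> orbarc (R2).
Using R4, orbarc makes fenesk.

Yes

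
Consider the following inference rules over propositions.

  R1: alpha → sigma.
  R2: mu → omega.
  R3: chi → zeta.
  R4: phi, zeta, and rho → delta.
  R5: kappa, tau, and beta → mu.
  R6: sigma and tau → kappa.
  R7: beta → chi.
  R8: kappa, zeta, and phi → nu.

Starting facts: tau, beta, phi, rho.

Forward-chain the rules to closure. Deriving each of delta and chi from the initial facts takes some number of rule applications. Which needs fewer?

chi: From beta, R7 gives chi. [1 rule application]
delta: beta holds, so chi follows (R7). From chi, R3 gives zeta. phi, zeta, and rho hold, so delta follows (R4). [3 rule applications]
chi needs fewer.

chi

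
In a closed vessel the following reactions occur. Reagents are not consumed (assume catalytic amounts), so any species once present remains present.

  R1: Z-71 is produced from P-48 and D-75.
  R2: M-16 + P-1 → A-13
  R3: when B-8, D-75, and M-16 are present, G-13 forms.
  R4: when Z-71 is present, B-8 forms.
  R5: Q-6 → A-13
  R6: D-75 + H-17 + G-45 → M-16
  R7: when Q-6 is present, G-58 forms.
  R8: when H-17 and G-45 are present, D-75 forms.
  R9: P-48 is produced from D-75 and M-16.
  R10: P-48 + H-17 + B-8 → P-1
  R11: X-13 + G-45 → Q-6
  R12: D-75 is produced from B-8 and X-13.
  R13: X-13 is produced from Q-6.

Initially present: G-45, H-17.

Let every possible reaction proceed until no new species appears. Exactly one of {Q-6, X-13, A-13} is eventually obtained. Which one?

A-13

H-17 and G-45 present → D-75 forms (R8).
D-75, H-17, and G-45 present → M-16 forms (R6).
D-75 and M-16 present → P-48 forms (R9).
P-48 and D-75 present → Z-71 forms (R1).
Z-71 present → B-8 forms (R4).
P-48, H-17, and B-8 present → P-1 forms (R10).
M-16 and P-1 present → A-13 forms (R2).
Q-6 would need X-13 and G-45 (R11), but X-13 never forms. X-13 would need Q-6 (R13), but Q-6 never forms.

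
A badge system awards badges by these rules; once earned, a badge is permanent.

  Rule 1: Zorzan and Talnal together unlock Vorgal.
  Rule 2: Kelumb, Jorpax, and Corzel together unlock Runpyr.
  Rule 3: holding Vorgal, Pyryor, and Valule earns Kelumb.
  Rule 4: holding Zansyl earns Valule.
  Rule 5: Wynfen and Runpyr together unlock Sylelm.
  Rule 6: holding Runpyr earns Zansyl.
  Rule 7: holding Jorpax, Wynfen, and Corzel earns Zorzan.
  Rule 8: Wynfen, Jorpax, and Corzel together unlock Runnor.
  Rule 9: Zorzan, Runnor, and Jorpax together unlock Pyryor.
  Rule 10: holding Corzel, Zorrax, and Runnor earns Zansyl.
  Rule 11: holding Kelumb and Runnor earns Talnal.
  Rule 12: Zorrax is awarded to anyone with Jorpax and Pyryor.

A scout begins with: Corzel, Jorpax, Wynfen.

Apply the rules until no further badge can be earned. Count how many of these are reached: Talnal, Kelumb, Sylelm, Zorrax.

1

With Jorpax, Wynfen, and Corzel, Zorzan is earned (Rule 7).
With Wynfen, Jorpax, and Corzel, Runnor is earned (Rule 8).
With Zorzan, Runnor, and Jorpax, Pyryor is earned (Rule 9).
With Jorpax and Pyryor, Zorrax is earned (Rule 12).
Talnal would need Kelumb and Runnor (Rule 11), but Kelumb is never earned.
Kelumb would need Vorgal, Pyryor, and Valule (Rule 3), but Vorgal is never earned.
Sylelm would need Wynfen and Runpyr (Rule 5), but Runpyr is never earned.
Zorrax: reached.
Reached: Zorrax — 1 of the 4.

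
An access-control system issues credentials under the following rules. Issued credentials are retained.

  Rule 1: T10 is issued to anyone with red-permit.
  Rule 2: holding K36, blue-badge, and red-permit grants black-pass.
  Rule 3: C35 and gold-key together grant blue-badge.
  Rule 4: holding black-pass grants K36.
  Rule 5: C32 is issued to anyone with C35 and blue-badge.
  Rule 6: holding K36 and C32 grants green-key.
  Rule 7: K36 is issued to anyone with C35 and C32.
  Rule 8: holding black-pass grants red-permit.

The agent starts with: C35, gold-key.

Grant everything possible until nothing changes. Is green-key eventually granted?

Holding C35 and gold-key grants blue-badge (Rule 3).
Holding C35 and blue-badge grants C32 (Rule 5).
Holding C35 and C32 grants K36 (Rule 7).
Holding K36 and C32 grants green-key (Rule 6).

Yes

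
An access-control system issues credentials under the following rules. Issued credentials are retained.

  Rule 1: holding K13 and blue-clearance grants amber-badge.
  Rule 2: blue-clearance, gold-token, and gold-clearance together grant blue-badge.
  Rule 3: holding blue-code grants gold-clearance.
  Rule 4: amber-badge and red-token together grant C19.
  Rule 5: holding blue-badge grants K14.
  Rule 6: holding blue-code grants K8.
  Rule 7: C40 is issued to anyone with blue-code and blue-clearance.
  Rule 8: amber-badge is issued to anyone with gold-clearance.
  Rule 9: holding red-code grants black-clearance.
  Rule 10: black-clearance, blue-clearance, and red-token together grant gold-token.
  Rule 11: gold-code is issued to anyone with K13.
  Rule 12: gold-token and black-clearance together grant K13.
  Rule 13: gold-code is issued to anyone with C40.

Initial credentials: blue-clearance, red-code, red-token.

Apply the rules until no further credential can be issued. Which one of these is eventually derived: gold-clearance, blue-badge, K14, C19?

C19

Holding red-code grants black-clearance (Rule 9).
Holding black-clearance, blue-clearance, and red-token grants gold-token (Rule 10).
Holding gold-token and black-clearance grants K13 (Rule 12).
Holding K13 and blue-clearance grants amber-badge (Rule 1).
Holding amber-badge and red-token grants C19 (Rule 4).
gold-clearance would need blue-code (Rule 3), but blue-code is never granted. K14 would need blue-badge (Rule 5), but blue-badge is never granted. blue-badge would need blue-clearance, gold-token, and gold-clearance (Rule 2), but gold-clearance is never granted.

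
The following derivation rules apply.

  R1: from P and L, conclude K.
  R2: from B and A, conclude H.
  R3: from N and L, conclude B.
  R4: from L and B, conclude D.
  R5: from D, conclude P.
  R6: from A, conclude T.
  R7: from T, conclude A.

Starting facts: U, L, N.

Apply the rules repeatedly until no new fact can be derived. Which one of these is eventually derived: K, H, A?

K

N and L hold, so B follows (R3).
L and B hold, so D follows (R4).
From D, R5 gives P.
P and L hold, so K follows (R1).
A would need T (R7), but T is never established. H would need B and A (R2), but A is never established.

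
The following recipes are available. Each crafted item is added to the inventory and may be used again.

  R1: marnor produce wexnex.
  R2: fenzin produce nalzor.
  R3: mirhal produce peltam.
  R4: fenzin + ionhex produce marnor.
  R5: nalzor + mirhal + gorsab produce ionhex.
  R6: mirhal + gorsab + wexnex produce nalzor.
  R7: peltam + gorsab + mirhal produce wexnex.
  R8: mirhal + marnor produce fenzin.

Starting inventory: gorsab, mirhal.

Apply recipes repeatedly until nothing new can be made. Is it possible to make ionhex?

mirhal → peltam (R3).
peltam + gorsab + mirhal → wexnex (R7).
Using R6, mirhal, gorsab, and wexnex make nalzor.
Using R5, nalzor, mirhal, and gorsab make ionhex.

Yes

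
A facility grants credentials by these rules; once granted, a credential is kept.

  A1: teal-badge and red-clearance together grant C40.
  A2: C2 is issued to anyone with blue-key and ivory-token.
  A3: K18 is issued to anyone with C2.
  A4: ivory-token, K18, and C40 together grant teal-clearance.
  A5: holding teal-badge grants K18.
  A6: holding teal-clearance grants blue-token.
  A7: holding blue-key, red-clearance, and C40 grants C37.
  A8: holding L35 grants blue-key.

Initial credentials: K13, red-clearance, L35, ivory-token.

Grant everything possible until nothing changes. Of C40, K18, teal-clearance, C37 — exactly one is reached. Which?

Holding L35 grants blue-key (A8).
Holding blue-key and ivory-token grants C2 (A2).
Holding C2 grants K18 (A3).
teal-clearance would need ivory-token, K18, and C40 (A4), but C40 is never granted. C37 would need blue-key, red-clearance, and C40 (A7), but C40 is never granted. C40 would need teal-badge and red-clearance (A1), but teal-badge is never granted.

K18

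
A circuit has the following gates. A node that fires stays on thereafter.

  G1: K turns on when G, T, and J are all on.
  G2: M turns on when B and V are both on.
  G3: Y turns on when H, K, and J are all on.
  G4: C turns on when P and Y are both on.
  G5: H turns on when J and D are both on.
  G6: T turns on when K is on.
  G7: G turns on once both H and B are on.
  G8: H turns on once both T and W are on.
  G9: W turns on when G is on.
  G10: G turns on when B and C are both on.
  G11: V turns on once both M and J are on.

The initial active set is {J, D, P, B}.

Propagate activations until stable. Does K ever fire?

K would need G, T, and J (G1), but T never turns on.

No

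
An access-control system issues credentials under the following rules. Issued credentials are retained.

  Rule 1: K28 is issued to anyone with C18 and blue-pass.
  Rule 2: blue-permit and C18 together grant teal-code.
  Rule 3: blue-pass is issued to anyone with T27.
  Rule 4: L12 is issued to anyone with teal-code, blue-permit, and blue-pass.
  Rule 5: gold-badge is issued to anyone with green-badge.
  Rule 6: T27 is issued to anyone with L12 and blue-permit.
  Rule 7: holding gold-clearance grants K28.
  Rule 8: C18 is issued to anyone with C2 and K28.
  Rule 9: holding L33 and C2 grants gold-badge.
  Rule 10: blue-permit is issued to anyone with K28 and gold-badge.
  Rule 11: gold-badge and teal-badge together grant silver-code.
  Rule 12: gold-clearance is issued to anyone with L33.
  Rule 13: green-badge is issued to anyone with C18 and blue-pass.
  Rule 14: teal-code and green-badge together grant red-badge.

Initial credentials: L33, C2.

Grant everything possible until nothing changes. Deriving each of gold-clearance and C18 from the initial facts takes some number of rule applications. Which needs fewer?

gold-clearance

gold-clearance: Holding L33 grants gold-clearance (Rule 12). [1 rule application]
C18: Holding L33 grants gold-clearance (Rule 12). Holding gold-clearance grants K28 (Rule 7). Holding C2 and K28 grants C18 (Rule 8). [3 rule applications]
gold-clearance needs fewer.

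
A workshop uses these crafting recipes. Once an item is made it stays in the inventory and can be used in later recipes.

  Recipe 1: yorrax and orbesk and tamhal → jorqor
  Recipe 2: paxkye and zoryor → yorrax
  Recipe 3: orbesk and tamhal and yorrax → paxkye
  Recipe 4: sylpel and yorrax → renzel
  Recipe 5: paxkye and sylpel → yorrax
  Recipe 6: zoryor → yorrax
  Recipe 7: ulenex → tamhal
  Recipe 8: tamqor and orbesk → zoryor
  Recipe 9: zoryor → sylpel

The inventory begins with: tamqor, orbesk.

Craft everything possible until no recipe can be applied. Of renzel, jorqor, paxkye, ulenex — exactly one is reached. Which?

renzel

Using Recipe 8, tamqor and orbesk make zoryor.
Using Recipe 6, zoryor makes yorrax.
zoryor → sylpel (Recipe 9).
sylpel and yorrax → renzel (Recipe 4).
paxkye would need orbesk, tamhal, and yorrax (Recipe 3), but tamhal is never obtained. No rule produces ulenex, and it is not given. jorqor would need yorrax, orbesk, and tamhal (Recipe 1), but tamhal is never obtained.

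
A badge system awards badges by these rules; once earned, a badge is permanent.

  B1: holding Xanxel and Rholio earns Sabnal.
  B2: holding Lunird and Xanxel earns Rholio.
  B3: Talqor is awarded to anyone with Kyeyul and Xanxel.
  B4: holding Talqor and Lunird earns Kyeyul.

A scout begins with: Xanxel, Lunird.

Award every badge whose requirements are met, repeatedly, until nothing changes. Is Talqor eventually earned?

No

Talqor would need Kyeyul and Xanxel (B3), but Kyeyul is never earned.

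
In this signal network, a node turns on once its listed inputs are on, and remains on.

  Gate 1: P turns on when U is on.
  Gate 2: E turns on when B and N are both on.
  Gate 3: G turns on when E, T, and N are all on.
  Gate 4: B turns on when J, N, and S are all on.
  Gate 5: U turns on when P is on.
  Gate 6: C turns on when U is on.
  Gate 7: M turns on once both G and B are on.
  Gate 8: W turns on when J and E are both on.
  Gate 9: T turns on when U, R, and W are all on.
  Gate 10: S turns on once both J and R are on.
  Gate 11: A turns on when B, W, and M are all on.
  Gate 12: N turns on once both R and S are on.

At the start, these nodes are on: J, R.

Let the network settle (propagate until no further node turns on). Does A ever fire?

No

A would need B, W, and M (Gate 11), but M never turns on.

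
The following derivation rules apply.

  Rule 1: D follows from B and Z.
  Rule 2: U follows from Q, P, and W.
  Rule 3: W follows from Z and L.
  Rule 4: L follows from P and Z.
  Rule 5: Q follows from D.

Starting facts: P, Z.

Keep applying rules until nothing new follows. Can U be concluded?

No

U would need Q, P, and W (Rule 2), but Q is never established.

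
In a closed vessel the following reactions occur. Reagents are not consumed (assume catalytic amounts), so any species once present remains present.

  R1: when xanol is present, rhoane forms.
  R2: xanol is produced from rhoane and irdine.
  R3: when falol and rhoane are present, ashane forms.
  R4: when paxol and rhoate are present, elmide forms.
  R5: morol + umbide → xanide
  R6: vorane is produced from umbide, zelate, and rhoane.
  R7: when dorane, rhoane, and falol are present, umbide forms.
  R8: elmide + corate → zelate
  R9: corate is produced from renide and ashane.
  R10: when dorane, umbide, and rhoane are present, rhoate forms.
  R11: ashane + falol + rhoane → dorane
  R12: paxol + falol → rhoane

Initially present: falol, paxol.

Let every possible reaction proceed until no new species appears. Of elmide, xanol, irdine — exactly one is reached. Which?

elmide

paxol and falol present → rhoane forms (R12).
falol and rhoane present → ashane forms (R3).
ashane, falol, and rhoane present → dorane forms (R11).
dorane, rhoane, and falol present → umbide forms (R7).
dorane, umbide, and rhoane present → rhoate forms (R10).
paxol and rhoate present → elmide forms (R4).
xanol would need rhoane and irdine (R2), but irdine never forms. No rule produces irdine, and it is not given.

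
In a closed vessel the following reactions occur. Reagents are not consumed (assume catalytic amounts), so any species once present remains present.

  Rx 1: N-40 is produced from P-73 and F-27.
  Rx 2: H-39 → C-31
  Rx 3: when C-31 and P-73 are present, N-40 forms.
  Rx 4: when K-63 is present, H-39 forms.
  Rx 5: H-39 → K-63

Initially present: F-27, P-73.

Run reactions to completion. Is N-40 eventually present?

Yes

P-73 and F-27 present → N-40 forms (Rx 1).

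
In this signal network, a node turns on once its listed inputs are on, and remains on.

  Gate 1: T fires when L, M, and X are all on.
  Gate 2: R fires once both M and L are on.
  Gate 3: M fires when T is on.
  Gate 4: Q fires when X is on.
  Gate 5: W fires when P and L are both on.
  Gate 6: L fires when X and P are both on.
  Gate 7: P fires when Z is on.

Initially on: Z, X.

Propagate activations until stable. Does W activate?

Yes

Gate 7: Z on → P on.
Gate 6: X and P on → L on.
P and L are on, so W fires (Gate 5).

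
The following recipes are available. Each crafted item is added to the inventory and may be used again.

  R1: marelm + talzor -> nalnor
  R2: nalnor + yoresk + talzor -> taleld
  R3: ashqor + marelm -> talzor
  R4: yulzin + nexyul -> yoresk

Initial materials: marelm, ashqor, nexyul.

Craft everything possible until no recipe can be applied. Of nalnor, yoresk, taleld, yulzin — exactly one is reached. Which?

ashqor + marelm -> talzor (R3).
marelm + talzor -> nalnor (R1).
taleld would need nalnor, yoresk, and talzor (R2), but yoresk is never obtained. yoresk would need yulzin and nexyul (R4), but yulzin is never obtained. No rule produces yulzin, and it is not given.

nalnor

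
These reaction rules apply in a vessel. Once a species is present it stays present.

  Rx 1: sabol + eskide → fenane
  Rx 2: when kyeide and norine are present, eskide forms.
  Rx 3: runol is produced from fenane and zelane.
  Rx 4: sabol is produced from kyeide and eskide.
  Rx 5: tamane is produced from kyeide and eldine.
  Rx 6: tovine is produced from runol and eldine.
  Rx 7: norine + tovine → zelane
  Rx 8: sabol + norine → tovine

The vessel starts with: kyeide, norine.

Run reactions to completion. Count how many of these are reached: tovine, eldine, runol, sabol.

kyeide and norine present → eskide forms (Rx 2).
kyeide and eskide present → sabol forms (Rx 4).
sabol and eskide present → fenane forms (Rx 1).
sabol and norine present → tovine forms (Rx 8).
norine and tovine present → zelane forms (Rx 7).
fenane and zelane present → runol forms (Rx 3).
tovine: reached.
No rule produces eldine, and it is not given.
runol: reached.
sabol: reached.
Reached: tovine, runol, and sabol — 3 of the 4.

3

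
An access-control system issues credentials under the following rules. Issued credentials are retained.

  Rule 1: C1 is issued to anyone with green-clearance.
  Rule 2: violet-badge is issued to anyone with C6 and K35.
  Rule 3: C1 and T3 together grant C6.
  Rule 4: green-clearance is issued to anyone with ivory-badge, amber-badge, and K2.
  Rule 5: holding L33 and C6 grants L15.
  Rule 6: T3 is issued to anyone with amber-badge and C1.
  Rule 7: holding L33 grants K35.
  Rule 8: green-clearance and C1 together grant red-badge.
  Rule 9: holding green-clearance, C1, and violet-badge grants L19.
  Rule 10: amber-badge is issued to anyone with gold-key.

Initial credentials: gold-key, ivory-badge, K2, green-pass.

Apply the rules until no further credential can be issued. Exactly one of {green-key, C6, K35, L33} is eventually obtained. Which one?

C6

Holding gold-key grants amber-badge (Rule 10).
Holding ivory-badge, amber-badge, and K2 grants green-clearance (Rule 4).
Holding green-clearance grants C1 (Rule 1).
Holding amber-badge and C1 grants T3 (Rule 6).
Holding C1 and T3 grants C6 (Rule 3).
No rule produces L33, and it is not given. No rule produces green-key, and it is not given. K35 would need L33 (Rule 7), but L33 is never granted.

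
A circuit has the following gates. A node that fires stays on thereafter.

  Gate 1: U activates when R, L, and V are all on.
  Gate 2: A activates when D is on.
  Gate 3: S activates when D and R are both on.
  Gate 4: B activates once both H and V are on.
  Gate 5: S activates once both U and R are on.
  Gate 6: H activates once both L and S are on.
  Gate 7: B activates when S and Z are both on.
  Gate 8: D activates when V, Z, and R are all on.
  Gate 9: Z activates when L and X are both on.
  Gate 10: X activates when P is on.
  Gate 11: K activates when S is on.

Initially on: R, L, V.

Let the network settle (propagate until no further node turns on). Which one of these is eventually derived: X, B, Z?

B

R, L, and V are on, so U activates (Gate 1).
U and R are on, so S activates (Gate 5).
Gate 6: L and S on → H on.
Gate 4: H and V on → B on.
X would need P (Gate 10), but P never turns on. Z would need L and X (Gate 9), but X never turns on.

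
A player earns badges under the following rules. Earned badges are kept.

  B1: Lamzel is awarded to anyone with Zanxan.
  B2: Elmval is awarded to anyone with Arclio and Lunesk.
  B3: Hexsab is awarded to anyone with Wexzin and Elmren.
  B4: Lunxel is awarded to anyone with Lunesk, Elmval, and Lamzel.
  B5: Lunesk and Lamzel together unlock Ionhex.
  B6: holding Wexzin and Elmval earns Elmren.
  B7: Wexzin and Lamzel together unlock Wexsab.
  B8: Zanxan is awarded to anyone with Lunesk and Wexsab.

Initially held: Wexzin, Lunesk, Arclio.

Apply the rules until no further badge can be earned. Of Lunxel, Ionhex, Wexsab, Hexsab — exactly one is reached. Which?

Hexsab

With Arclio and Lunesk, Elmval is earned (B2).
With Wexzin and Elmval, Elmren is earned (B6).
With Wexzin and Elmren, Hexsab is earned (B3).
Wexsab would need Wexzin and Lamzel (B7), but Lamzel is never earned. Lunxel would need Lunesk, Elmval, and Lamzel (B4), but Lamzel is never earned. Ionhex would need Lunesk and Lamzel (B5), but Lamzel is never earned.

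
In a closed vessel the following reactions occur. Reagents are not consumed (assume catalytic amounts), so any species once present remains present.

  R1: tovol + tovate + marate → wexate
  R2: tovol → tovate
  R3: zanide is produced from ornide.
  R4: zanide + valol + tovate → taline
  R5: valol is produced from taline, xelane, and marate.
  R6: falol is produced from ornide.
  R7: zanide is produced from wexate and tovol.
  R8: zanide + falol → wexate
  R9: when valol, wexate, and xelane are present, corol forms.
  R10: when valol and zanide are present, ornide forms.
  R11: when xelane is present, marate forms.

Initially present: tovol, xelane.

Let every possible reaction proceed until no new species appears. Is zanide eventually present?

Yes

xelane present → marate forms (R11).
tovol present → tovate forms (R2).
tovol, tovate, and marate present → wexate forms (R1).
wexate and tovol present → zanide forms (R7).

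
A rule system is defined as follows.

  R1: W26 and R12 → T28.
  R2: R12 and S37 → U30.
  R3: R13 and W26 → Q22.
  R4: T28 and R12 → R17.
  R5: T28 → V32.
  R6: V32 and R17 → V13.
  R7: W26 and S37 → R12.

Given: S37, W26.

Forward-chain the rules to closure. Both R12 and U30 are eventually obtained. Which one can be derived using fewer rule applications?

R12: From W26 and S37, R7 gives R12. [1 rule application]
U30: From W26 and S37, R7 gives R12. From R12 and S37, R2 gives U30. [2 rule applications]
R12 needs fewer.

R12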